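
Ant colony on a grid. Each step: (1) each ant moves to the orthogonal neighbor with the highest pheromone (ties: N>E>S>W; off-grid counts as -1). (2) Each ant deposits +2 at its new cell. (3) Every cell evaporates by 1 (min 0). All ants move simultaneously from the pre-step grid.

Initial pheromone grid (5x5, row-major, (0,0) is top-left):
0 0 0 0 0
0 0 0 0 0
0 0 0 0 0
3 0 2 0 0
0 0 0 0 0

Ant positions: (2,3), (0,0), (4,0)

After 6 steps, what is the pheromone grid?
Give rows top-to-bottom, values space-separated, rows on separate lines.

After step 1: ants at (1,3),(0,1),(3,0)
  0 1 0 0 0
  0 0 0 1 0
  0 0 0 0 0
  4 0 1 0 0
  0 0 0 0 0
After step 2: ants at (0,3),(0,2),(2,0)
  0 0 1 1 0
  0 0 0 0 0
  1 0 0 0 0
  3 0 0 0 0
  0 0 0 0 0
After step 3: ants at (0,2),(0,3),(3,0)
  0 0 2 2 0
  0 0 0 0 0
  0 0 0 0 0
  4 0 0 0 0
  0 0 0 0 0
After step 4: ants at (0,3),(0,2),(2,0)
  0 0 3 3 0
  0 0 0 0 0
  1 0 0 0 0
  3 0 0 0 0
  0 0 0 0 0
After step 5: ants at (0,2),(0,3),(3,0)
  0 0 4 4 0
  0 0 0 0 0
  0 0 0 0 0
  4 0 0 0 0
  0 0 0 0 0
After step 6: ants at (0,3),(0,2),(2,0)
  0 0 5 5 0
  0 0 0 0 0
  1 0 0 0 0
  3 0 0 0 0
  0 0 0 0 0

0 0 5 5 0
0 0 0 0 0
1 0 0 0 0
3 0 0 0 0
0 0 0 0 0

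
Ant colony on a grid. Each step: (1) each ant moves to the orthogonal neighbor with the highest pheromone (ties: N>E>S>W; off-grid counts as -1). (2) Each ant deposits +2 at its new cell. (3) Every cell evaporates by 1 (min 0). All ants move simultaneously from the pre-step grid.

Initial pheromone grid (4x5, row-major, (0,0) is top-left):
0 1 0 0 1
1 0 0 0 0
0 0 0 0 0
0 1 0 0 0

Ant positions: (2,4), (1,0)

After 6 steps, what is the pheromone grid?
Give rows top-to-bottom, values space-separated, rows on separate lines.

After step 1: ants at (1,4),(0,0)
  1 0 0 0 0
  0 0 0 0 1
  0 0 0 0 0
  0 0 0 0 0
After step 2: ants at (0,4),(0,1)
  0 1 0 0 1
  0 0 0 0 0
  0 0 0 0 0
  0 0 0 0 0
After step 3: ants at (1,4),(0,2)
  0 0 1 0 0
  0 0 0 0 1
  0 0 0 0 0
  0 0 0 0 0
After step 4: ants at (0,4),(0,3)
  0 0 0 1 1
  0 0 0 0 0
  0 0 0 0 0
  0 0 0 0 0
After step 5: ants at (0,3),(0,4)
  0 0 0 2 2
  0 0 0 0 0
  0 0 0 0 0
  0 0 0 0 0
After step 6: ants at (0,4),(0,3)
  0 0 0 3 3
  0 0 0 0 0
  0 0 0 0 0
  0 0 0 0 0

0 0 0 3 3
0 0 0 0 0
0 0 0 0 0
0 0 0 0 0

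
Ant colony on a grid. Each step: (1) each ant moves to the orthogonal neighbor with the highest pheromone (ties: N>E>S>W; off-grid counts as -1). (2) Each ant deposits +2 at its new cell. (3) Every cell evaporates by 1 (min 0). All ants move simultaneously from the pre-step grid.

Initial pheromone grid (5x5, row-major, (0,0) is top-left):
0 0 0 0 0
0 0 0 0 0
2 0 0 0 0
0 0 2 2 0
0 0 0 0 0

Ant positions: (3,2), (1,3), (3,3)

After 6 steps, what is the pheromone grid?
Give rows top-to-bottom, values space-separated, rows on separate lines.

After step 1: ants at (3,3),(0,3),(3,2)
  0 0 0 1 0
  0 0 0 0 0
  1 0 0 0 0
  0 0 3 3 0
  0 0 0 0 0
After step 2: ants at (3,2),(0,4),(3,3)
  0 0 0 0 1
  0 0 0 0 0
  0 0 0 0 0
  0 0 4 4 0
  0 0 0 0 0
After step 3: ants at (3,3),(1,4),(3,2)
  0 0 0 0 0
  0 0 0 0 1
  0 0 0 0 0
  0 0 5 5 0
  0 0 0 0 0
After step 4: ants at (3,2),(0,4),(3,3)
  0 0 0 0 1
  0 0 0 0 0
  0 0 0 0 0
  0 0 6 6 0
  0 0 0 0 0
After step 5: ants at (3,3),(1,4),(3,2)
  0 0 0 0 0
  0 0 0 0 1
  0 0 0 0 0
  0 0 7 7 0
  0 0 0 0 0
After step 6: ants at (3,2),(0,4),(3,3)
  0 0 0 0 1
  0 0 0 0 0
  0 0 0 0 0
  0 0 8 8 0
  0 0 0 0 0

0 0 0 0 1
0 0 0 0 0
0 0 0 0 0
0 0 8 8 0
0 0 0 0 0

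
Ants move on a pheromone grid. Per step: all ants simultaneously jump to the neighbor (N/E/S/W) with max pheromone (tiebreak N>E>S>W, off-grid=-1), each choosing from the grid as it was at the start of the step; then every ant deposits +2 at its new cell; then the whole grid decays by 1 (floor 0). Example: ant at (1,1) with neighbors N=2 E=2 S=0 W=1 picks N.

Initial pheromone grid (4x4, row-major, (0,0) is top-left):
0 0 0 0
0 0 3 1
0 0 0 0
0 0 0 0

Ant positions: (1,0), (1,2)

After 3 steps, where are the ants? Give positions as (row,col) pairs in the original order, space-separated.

Step 1: ant0:(1,0)->N->(0,0) | ant1:(1,2)->E->(1,3)
  grid max=2 at (1,2)
Step 2: ant0:(0,0)->E->(0,1) | ant1:(1,3)->W->(1,2)
  grid max=3 at (1,2)
Step 3: ant0:(0,1)->E->(0,2) | ant1:(1,2)->E->(1,3)
  grid max=2 at (1,2)

(0,2) (1,3)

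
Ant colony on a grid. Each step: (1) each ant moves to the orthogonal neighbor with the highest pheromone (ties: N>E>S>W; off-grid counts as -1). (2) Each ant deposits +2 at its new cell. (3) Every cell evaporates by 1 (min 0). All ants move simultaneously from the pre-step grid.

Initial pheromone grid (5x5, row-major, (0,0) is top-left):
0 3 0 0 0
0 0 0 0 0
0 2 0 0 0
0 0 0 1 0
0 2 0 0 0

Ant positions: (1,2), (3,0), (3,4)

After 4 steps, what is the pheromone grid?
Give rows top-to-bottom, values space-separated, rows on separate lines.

After step 1: ants at (0,2),(2,0),(3,3)
  0 2 1 0 0
  0 0 0 0 0
  1 1 0 0 0
  0 0 0 2 0
  0 1 0 0 0
After step 2: ants at (0,1),(2,1),(2,3)
  0 3 0 0 0
  0 0 0 0 0
  0 2 0 1 0
  0 0 0 1 0
  0 0 0 0 0
After step 3: ants at (0,2),(1,1),(3,3)
  0 2 1 0 0
  0 1 0 0 0
  0 1 0 0 0
  0 0 0 2 0
  0 0 0 0 0
After step 4: ants at (0,1),(0,1),(2,3)
  0 5 0 0 0
  0 0 0 0 0
  0 0 0 1 0
  0 0 0 1 0
  0 0 0 0 0

0 5 0 0 0
0 0 0 0 0
0 0 0 1 0
0 0 0 1 0
0 0 0 0 0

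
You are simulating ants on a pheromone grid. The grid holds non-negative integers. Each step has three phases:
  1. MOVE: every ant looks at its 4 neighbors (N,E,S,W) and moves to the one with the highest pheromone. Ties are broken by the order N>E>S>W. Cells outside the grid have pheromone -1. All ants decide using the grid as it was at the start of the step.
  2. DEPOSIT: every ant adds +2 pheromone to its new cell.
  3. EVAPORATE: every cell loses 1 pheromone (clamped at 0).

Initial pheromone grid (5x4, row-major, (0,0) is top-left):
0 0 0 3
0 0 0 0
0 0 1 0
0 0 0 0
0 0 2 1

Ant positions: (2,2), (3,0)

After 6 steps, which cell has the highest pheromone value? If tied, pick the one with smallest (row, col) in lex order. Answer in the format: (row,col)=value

Step 1: ant0:(2,2)->N->(1,2) | ant1:(3,0)->N->(2,0)
  grid max=2 at (0,3)
Step 2: ant0:(1,2)->N->(0,2) | ant1:(2,0)->N->(1,0)
  grid max=1 at (0,2)
Step 3: ant0:(0,2)->E->(0,3) | ant1:(1,0)->N->(0,0)
  grid max=2 at (0,3)
Step 4: ant0:(0,3)->S->(1,3) | ant1:(0,0)->E->(0,1)
  grid max=1 at (0,1)
Step 5: ant0:(1,3)->N->(0,3) | ant1:(0,1)->E->(0,2)
  grid max=2 at (0,3)
Step 6: ant0:(0,3)->W->(0,2) | ant1:(0,2)->E->(0,3)
  grid max=3 at (0,3)
Final grid:
  0 0 2 3
  0 0 0 0
  0 0 0 0
  0 0 0 0
  0 0 0 0
Max pheromone 3 at (0,3)

Answer: (0,3)=3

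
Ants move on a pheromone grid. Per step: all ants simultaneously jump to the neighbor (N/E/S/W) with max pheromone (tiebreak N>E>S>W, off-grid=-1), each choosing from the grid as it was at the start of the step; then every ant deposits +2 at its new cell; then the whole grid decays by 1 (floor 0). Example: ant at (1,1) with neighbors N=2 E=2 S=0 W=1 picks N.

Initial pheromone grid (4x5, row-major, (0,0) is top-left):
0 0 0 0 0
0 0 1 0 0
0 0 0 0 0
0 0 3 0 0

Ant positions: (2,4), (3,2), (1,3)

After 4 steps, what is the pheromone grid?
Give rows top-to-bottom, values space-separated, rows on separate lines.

After step 1: ants at (1,4),(2,2),(1,2)
  0 0 0 0 0
  0 0 2 0 1
  0 0 1 0 0
  0 0 2 0 0
After step 2: ants at (0,4),(1,2),(2,2)
  0 0 0 0 1
  0 0 3 0 0
  0 0 2 0 0
  0 0 1 0 0
After step 3: ants at (1,4),(2,2),(1,2)
  0 0 0 0 0
  0 0 4 0 1
  0 0 3 0 0
  0 0 0 0 0
After step 4: ants at (0,4),(1,2),(2,2)
  0 0 0 0 1
  0 0 5 0 0
  0 0 4 0 0
  0 0 0 0 0

0 0 0 0 1
0 0 5 0 0
0 0 4 0 0
0 0 0 0 0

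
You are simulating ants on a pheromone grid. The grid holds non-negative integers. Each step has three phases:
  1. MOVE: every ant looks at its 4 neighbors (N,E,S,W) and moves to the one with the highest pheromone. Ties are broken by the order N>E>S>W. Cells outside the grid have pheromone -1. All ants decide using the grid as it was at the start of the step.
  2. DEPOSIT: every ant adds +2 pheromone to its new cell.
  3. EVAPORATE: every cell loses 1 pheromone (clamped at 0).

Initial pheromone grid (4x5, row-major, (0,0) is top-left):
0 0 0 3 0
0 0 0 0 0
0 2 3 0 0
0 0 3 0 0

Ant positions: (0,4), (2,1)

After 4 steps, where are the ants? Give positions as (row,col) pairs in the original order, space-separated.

Step 1: ant0:(0,4)->W->(0,3) | ant1:(2,1)->E->(2,2)
  grid max=4 at (0,3)
Step 2: ant0:(0,3)->E->(0,4) | ant1:(2,2)->S->(3,2)
  grid max=3 at (0,3)
Step 3: ant0:(0,4)->W->(0,3) | ant1:(3,2)->N->(2,2)
  grid max=4 at (0,3)
Step 4: ant0:(0,3)->E->(0,4) | ant1:(2,2)->S->(3,2)
  grid max=3 at (0,3)

(0,4) (3,2)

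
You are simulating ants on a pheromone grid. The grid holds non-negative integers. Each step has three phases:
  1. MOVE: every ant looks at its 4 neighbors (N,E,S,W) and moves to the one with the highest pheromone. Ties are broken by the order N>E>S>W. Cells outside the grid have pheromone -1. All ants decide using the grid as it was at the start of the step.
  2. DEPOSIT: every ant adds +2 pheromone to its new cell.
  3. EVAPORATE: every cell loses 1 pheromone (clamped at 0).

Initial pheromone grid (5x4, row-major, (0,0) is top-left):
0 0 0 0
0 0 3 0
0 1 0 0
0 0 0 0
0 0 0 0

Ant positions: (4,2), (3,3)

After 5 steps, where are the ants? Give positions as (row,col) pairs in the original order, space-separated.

Step 1: ant0:(4,2)->N->(3,2) | ant1:(3,3)->N->(2,3)
  grid max=2 at (1,2)
Step 2: ant0:(3,2)->N->(2,2) | ant1:(2,3)->N->(1,3)
  grid max=1 at (1,2)
Step 3: ant0:(2,2)->N->(1,2) | ant1:(1,3)->W->(1,2)
  grid max=4 at (1,2)
Step 4: ant0:(1,2)->N->(0,2) | ant1:(1,2)->N->(0,2)
  grid max=3 at (0,2)
Step 5: ant0:(0,2)->S->(1,2) | ant1:(0,2)->S->(1,2)
  grid max=6 at (1,2)

(1,2) (1,2)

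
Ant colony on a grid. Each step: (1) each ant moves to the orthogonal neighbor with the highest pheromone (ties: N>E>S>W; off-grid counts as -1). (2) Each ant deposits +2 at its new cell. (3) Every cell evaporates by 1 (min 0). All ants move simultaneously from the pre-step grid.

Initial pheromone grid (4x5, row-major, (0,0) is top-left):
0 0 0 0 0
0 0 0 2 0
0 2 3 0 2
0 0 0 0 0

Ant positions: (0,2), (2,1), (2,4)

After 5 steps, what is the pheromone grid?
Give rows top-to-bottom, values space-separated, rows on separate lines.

After step 1: ants at (0,3),(2,2),(1,4)
  0 0 0 1 0
  0 0 0 1 1
  0 1 4 0 1
  0 0 0 0 0
After step 2: ants at (1,3),(2,1),(2,4)
  0 0 0 0 0
  0 0 0 2 0
  0 2 3 0 2
  0 0 0 0 0
After step 3: ants at (0,3),(2,2),(1,4)
  0 0 0 1 0
  0 0 0 1 1
  0 1 4 0 1
  0 0 0 0 0
After step 4: ants at (1,3),(2,1),(2,4)
  0 0 0 0 0
  0 0 0 2 0
  0 2 3 0 2
  0 0 0 0 0
After step 5: ants at (0,3),(2,2),(1,4)
  0 0 0 1 0
  0 0 0 1 1
  0 1 4 0 1
  0 0 0 0 0

0 0 0 1 0
0 0 0 1 1
0 1 4 0 1
0 0 0 0 0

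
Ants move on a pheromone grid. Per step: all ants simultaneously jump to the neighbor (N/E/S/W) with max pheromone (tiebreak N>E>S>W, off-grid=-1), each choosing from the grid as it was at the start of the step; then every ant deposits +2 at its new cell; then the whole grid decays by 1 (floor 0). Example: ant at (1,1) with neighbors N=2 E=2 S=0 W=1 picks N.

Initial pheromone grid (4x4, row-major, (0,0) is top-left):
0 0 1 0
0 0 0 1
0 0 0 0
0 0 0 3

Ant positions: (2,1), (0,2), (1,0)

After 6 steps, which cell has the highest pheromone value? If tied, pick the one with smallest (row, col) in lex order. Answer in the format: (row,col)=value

Step 1: ant0:(2,1)->N->(1,1) | ant1:(0,2)->E->(0,3) | ant2:(1,0)->N->(0,0)
  grid max=2 at (3,3)
Step 2: ant0:(1,1)->N->(0,1) | ant1:(0,3)->S->(1,3) | ant2:(0,0)->E->(0,1)
  grid max=3 at (0,1)
Step 3: ant0:(0,1)->E->(0,2) | ant1:(1,3)->N->(0,3) | ant2:(0,1)->E->(0,2)
  grid max=3 at (0,2)
Step 4: ant0:(0,2)->W->(0,1) | ant1:(0,3)->W->(0,2) | ant2:(0,2)->W->(0,1)
  grid max=5 at (0,1)
Step 5: ant0:(0,1)->E->(0,2) | ant1:(0,2)->W->(0,1) | ant2:(0,1)->E->(0,2)
  grid max=7 at (0,2)
Step 6: ant0:(0,2)->W->(0,1) | ant1:(0,1)->E->(0,2) | ant2:(0,2)->W->(0,1)
  grid max=9 at (0,1)
Final grid:
  0 9 8 0
  0 0 0 0
  0 0 0 0
  0 0 0 0
Max pheromone 9 at (0,1)

Answer: (0,1)=9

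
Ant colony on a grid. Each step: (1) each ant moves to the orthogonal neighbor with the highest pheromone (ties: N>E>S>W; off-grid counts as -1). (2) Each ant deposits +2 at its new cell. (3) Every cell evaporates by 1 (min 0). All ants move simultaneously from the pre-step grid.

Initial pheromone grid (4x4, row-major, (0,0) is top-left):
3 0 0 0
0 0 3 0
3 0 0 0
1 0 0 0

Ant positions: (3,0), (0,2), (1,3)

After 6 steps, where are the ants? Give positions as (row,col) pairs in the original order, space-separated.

Step 1: ant0:(3,0)->N->(2,0) | ant1:(0,2)->S->(1,2) | ant2:(1,3)->W->(1,2)
  grid max=6 at (1,2)
Step 2: ant0:(2,0)->N->(1,0) | ant1:(1,2)->N->(0,2) | ant2:(1,2)->N->(0,2)
  grid max=5 at (1,2)
Step 3: ant0:(1,0)->S->(2,0) | ant1:(0,2)->S->(1,2) | ant2:(0,2)->S->(1,2)
  grid max=8 at (1,2)
Step 4: ant0:(2,0)->N->(1,0) | ant1:(1,2)->N->(0,2) | ant2:(1,2)->N->(0,2)
  grid max=7 at (1,2)
Step 5: ant0:(1,0)->S->(2,0) | ant1:(0,2)->S->(1,2) | ant2:(0,2)->S->(1,2)
  grid max=10 at (1,2)
Step 6: ant0:(2,0)->N->(1,0) | ant1:(1,2)->N->(0,2) | ant2:(1,2)->N->(0,2)
  grid max=9 at (1,2)

(1,0) (0,2) (0,2)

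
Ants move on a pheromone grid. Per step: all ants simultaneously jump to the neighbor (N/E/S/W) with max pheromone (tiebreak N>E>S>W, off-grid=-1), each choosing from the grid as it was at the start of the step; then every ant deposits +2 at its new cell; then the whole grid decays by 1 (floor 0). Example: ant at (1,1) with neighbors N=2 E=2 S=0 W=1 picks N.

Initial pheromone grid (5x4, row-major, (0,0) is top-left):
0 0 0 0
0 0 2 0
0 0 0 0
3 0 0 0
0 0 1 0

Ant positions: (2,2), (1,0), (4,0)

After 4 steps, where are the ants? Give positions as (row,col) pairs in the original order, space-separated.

Step 1: ant0:(2,2)->N->(1,2) | ant1:(1,0)->N->(0,0) | ant2:(4,0)->N->(3,0)
  grid max=4 at (3,0)
Step 2: ant0:(1,2)->N->(0,2) | ant1:(0,0)->E->(0,1) | ant2:(3,0)->N->(2,0)
  grid max=3 at (3,0)
Step 3: ant0:(0,2)->S->(1,2) | ant1:(0,1)->E->(0,2) | ant2:(2,0)->S->(3,0)
  grid max=4 at (3,0)
Step 4: ant0:(1,2)->N->(0,2) | ant1:(0,2)->S->(1,2) | ant2:(3,0)->N->(2,0)
  grid max=4 at (1,2)

(0,2) (1,2) (2,0)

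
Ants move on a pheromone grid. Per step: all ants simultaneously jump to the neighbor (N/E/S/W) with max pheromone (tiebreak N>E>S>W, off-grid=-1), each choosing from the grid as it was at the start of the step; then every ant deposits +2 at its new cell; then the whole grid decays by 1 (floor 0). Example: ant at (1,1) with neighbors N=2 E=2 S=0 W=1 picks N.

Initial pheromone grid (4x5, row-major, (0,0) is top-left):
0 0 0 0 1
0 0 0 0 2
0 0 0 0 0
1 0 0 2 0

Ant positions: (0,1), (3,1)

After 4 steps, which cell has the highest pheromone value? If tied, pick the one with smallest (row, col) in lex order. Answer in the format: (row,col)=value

Answer: (1,4)=1

Derivation:
Step 1: ant0:(0,1)->E->(0,2) | ant1:(3,1)->W->(3,0)
  grid max=2 at (3,0)
Step 2: ant0:(0,2)->E->(0,3) | ant1:(3,0)->N->(2,0)
  grid max=1 at (0,3)
Step 3: ant0:(0,3)->E->(0,4) | ant1:(2,0)->S->(3,0)
  grid max=2 at (3,0)
Step 4: ant0:(0,4)->S->(1,4) | ant1:(3,0)->N->(2,0)
  grid max=1 at (1,4)
Final grid:
  0 0 0 0 0
  0 0 0 0 1
  1 0 0 0 0
  1 0 0 0 0
Max pheromone 1 at (1,4)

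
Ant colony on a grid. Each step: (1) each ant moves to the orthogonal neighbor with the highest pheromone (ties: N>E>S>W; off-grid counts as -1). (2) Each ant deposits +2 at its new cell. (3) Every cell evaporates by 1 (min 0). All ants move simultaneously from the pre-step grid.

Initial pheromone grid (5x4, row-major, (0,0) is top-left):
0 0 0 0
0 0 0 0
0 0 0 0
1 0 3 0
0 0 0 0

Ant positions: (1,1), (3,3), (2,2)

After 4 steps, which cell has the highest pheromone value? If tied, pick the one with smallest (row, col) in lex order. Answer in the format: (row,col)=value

Answer: (3,2)=7

Derivation:
Step 1: ant0:(1,1)->N->(0,1) | ant1:(3,3)->W->(3,2) | ant2:(2,2)->S->(3,2)
  grid max=6 at (3,2)
Step 2: ant0:(0,1)->E->(0,2) | ant1:(3,2)->N->(2,2) | ant2:(3,2)->N->(2,2)
  grid max=5 at (3,2)
Step 3: ant0:(0,2)->E->(0,3) | ant1:(2,2)->S->(3,2) | ant2:(2,2)->S->(3,2)
  grid max=8 at (3,2)
Step 4: ant0:(0,3)->S->(1,3) | ant1:(3,2)->N->(2,2) | ant2:(3,2)->N->(2,2)
  grid max=7 at (3,2)
Final grid:
  0 0 0 0
  0 0 0 1
  0 0 5 0
  0 0 7 0
  0 0 0 0
Max pheromone 7 at (3,2)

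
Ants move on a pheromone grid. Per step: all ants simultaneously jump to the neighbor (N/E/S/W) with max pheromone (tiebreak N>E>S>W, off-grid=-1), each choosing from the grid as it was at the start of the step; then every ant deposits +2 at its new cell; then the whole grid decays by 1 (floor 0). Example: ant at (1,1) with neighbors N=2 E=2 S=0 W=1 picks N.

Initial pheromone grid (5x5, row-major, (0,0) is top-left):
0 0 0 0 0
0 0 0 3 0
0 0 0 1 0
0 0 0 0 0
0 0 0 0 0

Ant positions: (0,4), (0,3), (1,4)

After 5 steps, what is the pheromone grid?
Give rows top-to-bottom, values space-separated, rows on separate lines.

After step 1: ants at (1,4),(1,3),(1,3)
  0 0 0 0 0
  0 0 0 6 1
  0 0 0 0 0
  0 0 0 0 0
  0 0 0 0 0
After step 2: ants at (1,3),(1,4),(1,4)
  0 0 0 0 0
  0 0 0 7 4
  0 0 0 0 0
  0 0 0 0 0
  0 0 0 0 0
After step 3: ants at (1,4),(1,3),(1,3)
  0 0 0 0 0
  0 0 0 10 5
  0 0 0 0 0
  0 0 0 0 0
  0 0 0 0 0
After step 4: ants at (1,3),(1,4),(1,4)
  0 0 0 0 0
  0 0 0 11 8
  0 0 0 0 0
  0 0 0 0 0
  0 0 0 0 0
After step 5: ants at (1,4),(1,3),(1,3)
  0 0 0 0 0
  0 0 0 14 9
  0 0 0 0 0
  0 0 0 0 0
  0 0 0 0 0

0 0 0 0 0
0 0 0 14 9
0 0 0 0 0
0 0 0 0 0
0 0 0 0 0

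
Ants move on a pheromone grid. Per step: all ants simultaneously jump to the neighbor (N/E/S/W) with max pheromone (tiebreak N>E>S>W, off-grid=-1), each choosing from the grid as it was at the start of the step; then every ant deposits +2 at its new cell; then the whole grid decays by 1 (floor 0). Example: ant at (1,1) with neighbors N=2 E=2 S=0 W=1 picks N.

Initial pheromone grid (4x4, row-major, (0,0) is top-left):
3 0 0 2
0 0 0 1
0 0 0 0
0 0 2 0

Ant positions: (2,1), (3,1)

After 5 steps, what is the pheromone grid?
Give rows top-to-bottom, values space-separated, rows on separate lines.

After step 1: ants at (1,1),(3,2)
  2 0 0 1
  0 1 0 0
  0 0 0 0
  0 0 3 0
After step 2: ants at (0,1),(2,2)
  1 1 0 0
  0 0 0 0
  0 0 1 0
  0 0 2 0
After step 3: ants at (0,0),(3,2)
  2 0 0 0
  0 0 0 0
  0 0 0 0
  0 0 3 0
After step 4: ants at (0,1),(2,2)
  1 1 0 0
  0 0 0 0
  0 0 1 0
  0 0 2 0
After step 5: ants at (0,0),(3,2)
  2 0 0 0
  0 0 0 0
  0 0 0 0
  0 0 3 0

2 0 0 0
0 0 0 0
0 0 0 0
0 0 3 0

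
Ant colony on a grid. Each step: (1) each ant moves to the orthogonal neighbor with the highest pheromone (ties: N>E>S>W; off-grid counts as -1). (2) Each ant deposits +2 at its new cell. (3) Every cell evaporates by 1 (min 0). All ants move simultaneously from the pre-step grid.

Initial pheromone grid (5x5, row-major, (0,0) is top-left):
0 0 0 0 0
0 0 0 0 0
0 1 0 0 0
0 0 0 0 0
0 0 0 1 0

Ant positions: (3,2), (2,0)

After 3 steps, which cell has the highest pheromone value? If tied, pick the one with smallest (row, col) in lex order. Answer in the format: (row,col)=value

Step 1: ant0:(3,2)->N->(2,2) | ant1:(2,0)->E->(2,1)
  grid max=2 at (2,1)
Step 2: ant0:(2,2)->W->(2,1) | ant1:(2,1)->E->(2,2)
  grid max=3 at (2,1)
Step 3: ant0:(2,1)->E->(2,2) | ant1:(2,2)->W->(2,1)
  grid max=4 at (2,1)
Final grid:
  0 0 0 0 0
  0 0 0 0 0
  0 4 3 0 0
  0 0 0 0 0
  0 0 0 0 0
Max pheromone 4 at (2,1)

Answer: (2,1)=4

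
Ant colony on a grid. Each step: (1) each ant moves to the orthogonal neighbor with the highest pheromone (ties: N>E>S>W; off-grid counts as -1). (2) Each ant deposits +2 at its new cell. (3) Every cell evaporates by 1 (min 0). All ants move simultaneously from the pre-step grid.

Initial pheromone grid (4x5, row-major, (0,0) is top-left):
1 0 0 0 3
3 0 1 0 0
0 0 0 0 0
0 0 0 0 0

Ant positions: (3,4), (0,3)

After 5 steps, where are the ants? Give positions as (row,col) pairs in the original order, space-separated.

Step 1: ant0:(3,4)->N->(2,4) | ant1:(0,3)->E->(0,4)
  grid max=4 at (0,4)
Step 2: ant0:(2,4)->N->(1,4) | ant1:(0,4)->S->(1,4)
  grid max=3 at (0,4)
Step 3: ant0:(1,4)->N->(0,4) | ant1:(1,4)->N->(0,4)
  grid max=6 at (0,4)
Step 4: ant0:(0,4)->S->(1,4) | ant1:(0,4)->S->(1,4)
  grid max=5 at (0,4)
Step 5: ant0:(1,4)->N->(0,4) | ant1:(1,4)->N->(0,4)
  grid max=8 at (0,4)

(0,4) (0,4)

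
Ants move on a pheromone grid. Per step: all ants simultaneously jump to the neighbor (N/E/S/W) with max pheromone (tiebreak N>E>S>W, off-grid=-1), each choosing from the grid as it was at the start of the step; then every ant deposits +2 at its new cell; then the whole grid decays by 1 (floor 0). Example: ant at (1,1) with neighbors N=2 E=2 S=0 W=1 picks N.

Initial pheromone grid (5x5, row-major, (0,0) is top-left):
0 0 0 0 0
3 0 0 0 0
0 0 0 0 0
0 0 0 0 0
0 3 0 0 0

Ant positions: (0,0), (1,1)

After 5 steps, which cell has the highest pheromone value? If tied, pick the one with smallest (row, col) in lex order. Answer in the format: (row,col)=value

Step 1: ant0:(0,0)->S->(1,0) | ant1:(1,1)->W->(1,0)
  grid max=6 at (1,0)
Step 2: ant0:(1,0)->N->(0,0) | ant1:(1,0)->N->(0,0)
  grid max=5 at (1,0)
Step 3: ant0:(0,0)->S->(1,0) | ant1:(0,0)->S->(1,0)
  grid max=8 at (1,0)
Step 4: ant0:(1,0)->N->(0,0) | ant1:(1,0)->N->(0,0)
  grid max=7 at (1,0)
Step 5: ant0:(0,0)->S->(1,0) | ant1:(0,0)->S->(1,0)
  grid max=10 at (1,0)
Final grid:
  4 0 0 0 0
  10 0 0 0 0
  0 0 0 0 0
  0 0 0 0 0
  0 0 0 0 0
Max pheromone 10 at (1,0)

Answer: (1,0)=10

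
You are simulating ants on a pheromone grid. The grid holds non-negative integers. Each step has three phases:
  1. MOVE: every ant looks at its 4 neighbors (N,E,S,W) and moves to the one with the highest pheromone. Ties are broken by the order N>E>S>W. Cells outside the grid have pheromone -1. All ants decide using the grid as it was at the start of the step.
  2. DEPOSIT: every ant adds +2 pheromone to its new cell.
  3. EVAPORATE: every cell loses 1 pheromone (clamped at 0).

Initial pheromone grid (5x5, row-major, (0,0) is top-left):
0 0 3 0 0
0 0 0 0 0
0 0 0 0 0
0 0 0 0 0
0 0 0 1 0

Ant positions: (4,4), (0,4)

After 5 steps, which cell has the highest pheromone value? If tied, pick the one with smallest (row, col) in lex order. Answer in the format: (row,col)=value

Step 1: ant0:(4,4)->W->(4,3) | ant1:(0,4)->S->(1,4)
  grid max=2 at (0,2)
Step 2: ant0:(4,3)->N->(3,3) | ant1:(1,4)->N->(0,4)
  grid max=1 at (0,2)
Step 3: ant0:(3,3)->S->(4,3) | ant1:(0,4)->S->(1,4)
  grid max=2 at (4,3)
Step 4: ant0:(4,3)->N->(3,3) | ant1:(1,4)->N->(0,4)
  grid max=1 at (0,4)
Step 5: ant0:(3,3)->S->(4,3) | ant1:(0,4)->S->(1,4)
  grid max=2 at (4,3)
Final grid:
  0 0 0 0 0
  0 0 0 0 1
  0 0 0 0 0
  0 0 0 0 0
  0 0 0 2 0
Max pheromone 2 at (4,3)

Answer: (4,3)=2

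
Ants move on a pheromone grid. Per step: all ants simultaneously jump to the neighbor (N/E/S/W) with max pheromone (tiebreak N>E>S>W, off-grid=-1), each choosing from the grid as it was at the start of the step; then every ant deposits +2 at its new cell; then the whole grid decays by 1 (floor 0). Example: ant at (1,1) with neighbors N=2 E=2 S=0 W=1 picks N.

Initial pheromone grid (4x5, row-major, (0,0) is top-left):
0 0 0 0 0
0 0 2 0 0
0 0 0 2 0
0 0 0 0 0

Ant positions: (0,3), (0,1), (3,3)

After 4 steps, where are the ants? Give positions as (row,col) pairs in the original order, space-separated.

Step 1: ant0:(0,3)->E->(0,4) | ant1:(0,1)->E->(0,2) | ant2:(3,3)->N->(2,3)
  grid max=3 at (2,3)
Step 2: ant0:(0,4)->S->(1,4) | ant1:(0,2)->S->(1,2) | ant2:(2,3)->N->(1,3)
  grid max=2 at (1,2)
Step 3: ant0:(1,4)->W->(1,3) | ant1:(1,2)->E->(1,3) | ant2:(1,3)->S->(2,3)
  grid max=4 at (1,3)
Step 4: ant0:(1,3)->S->(2,3) | ant1:(1,3)->S->(2,3) | ant2:(2,3)->N->(1,3)
  grid max=6 at (2,3)

(2,3) (2,3) (1,3)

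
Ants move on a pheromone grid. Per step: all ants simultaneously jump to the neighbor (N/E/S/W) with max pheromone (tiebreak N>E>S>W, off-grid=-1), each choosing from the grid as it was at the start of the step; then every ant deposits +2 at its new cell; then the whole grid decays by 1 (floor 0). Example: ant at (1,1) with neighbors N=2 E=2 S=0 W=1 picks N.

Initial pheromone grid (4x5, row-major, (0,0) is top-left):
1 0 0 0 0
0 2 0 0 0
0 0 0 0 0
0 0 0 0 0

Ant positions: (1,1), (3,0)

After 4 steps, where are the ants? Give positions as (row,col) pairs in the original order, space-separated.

Step 1: ant0:(1,1)->N->(0,1) | ant1:(3,0)->N->(2,0)
  grid max=1 at (0,1)
Step 2: ant0:(0,1)->S->(1,1) | ant1:(2,0)->N->(1,0)
  grid max=2 at (1,1)
Step 3: ant0:(1,1)->W->(1,0) | ant1:(1,0)->E->(1,1)
  grid max=3 at (1,1)
Step 4: ant0:(1,0)->E->(1,1) | ant1:(1,1)->W->(1,0)
  grid max=4 at (1,1)

(1,1) (1,0)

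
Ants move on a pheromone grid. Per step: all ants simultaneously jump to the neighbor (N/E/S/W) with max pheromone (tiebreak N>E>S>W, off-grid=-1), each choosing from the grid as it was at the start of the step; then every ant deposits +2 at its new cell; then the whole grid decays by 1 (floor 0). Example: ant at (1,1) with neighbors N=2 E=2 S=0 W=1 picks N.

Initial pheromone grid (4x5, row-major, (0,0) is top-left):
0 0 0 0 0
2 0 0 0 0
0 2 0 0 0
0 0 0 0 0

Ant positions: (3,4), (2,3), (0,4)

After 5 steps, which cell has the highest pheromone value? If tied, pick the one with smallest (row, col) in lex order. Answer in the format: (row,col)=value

Step 1: ant0:(3,4)->N->(2,4) | ant1:(2,3)->N->(1,3) | ant2:(0,4)->S->(1,4)
  grid max=1 at (1,0)
Step 2: ant0:(2,4)->N->(1,4) | ant1:(1,3)->E->(1,4) | ant2:(1,4)->S->(2,4)
  grid max=4 at (1,4)
Step 3: ant0:(1,4)->S->(2,4) | ant1:(1,4)->S->(2,4) | ant2:(2,4)->N->(1,4)
  grid max=5 at (1,4)
Step 4: ant0:(2,4)->N->(1,4) | ant1:(2,4)->N->(1,4) | ant2:(1,4)->S->(2,4)
  grid max=8 at (1,4)
Step 5: ant0:(1,4)->S->(2,4) | ant1:(1,4)->S->(2,4) | ant2:(2,4)->N->(1,4)
  grid max=9 at (1,4)
Final grid:
  0 0 0 0 0
  0 0 0 0 9
  0 0 0 0 9
  0 0 0 0 0
Max pheromone 9 at (1,4)

Answer: (1,4)=9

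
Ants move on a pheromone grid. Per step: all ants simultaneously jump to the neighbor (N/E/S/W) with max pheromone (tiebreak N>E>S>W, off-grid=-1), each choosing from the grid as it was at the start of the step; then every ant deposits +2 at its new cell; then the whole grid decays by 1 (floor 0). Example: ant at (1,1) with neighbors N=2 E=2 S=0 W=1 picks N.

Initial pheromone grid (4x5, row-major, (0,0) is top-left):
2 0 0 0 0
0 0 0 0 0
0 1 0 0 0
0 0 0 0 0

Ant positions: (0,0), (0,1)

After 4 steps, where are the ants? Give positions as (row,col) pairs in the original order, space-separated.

Step 1: ant0:(0,0)->E->(0,1) | ant1:(0,1)->W->(0,0)
  grid max=3 at (0,0)
Step 2: ant0:(0,1)->W->(0,0) | ant1:(0,0)->E->(0,1)
  grid max=4 at (0,0)
Step 3: ant0:(0,0)->E->(0,1) | ant1:(0,1)->W->(0,0)
  grid max=5 at (0,0)
Step 4: ant0:(0,1)->W->(0,0) | ant1:(0,0)->E->(0,1)
  grid max=6 at (0,0)

(0,0) (0,1)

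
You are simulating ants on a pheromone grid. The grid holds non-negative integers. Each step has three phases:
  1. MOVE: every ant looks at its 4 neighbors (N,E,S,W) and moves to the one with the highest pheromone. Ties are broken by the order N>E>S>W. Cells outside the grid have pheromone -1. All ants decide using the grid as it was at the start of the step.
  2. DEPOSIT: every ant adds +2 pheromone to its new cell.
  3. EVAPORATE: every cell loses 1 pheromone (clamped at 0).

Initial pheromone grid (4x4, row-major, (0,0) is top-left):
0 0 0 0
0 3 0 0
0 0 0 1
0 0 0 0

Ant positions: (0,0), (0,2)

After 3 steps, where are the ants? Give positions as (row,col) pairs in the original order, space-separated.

Step 1: ant0:(0,0)->E->(0,1) | ant1:(0,2)->E->(0,3)
  grid max=2 at (1,1)
Step 2: ant0:(0,1)->S->(1,1) | ant1:(0,3)->S->(1,3)
  grid max=3 at (1,1)
Step 3: ant0:(1,1)->N->(0,1) | ant1:(1,3)->N->(0,3)
  grid max=2 at (1,1)

(0,1) (0,3)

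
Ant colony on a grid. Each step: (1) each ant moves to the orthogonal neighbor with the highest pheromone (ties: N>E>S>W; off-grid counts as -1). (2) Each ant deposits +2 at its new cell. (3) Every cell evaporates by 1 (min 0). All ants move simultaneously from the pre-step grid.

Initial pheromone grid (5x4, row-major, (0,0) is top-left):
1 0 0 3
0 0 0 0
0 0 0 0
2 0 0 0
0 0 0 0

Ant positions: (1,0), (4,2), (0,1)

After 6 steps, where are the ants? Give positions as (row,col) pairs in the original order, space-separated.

Step 1: ant0:(1,0)->N->(0,0) | ant1:(4,2)->N->(3,2) | ant2:(0,1)->W->(0,0)
  grid max=4 at (0,0)
Step 2: ant0:(0,0)->E->(0,1) | ant1:(3,2)->N->(2,2) | ant2:(0,0)->E->(0,1)
  grid max=3 at (0,0)
Step 3: ant0:(0,1)->W->(0,0) | ant1:(2,2)->N->(1,2) | ant2:(0,1)->W->(0,0)
  grid max=6 at (0,0)
Step 4: ant0:(0,0)->E->(0,1) | ant1:(1,2)->N->(0,2) | ant2:(0,0)->E->(0,1)
  grid max=5 at (0,0)
Step 5: ant0:(0,1)->W->(0,0) | ant1:(0,2)->W->(0,1) | ant2:(0,1)->W->(0,0)
  grid max=8 at (0,0)
Step 6: ant0:(0,0)->E->(0,1) | ant1:(0,1)->W->(0,0) | ant2:(0,0)->E->(0,1)
  grid max=9 at (0,0)

(0,1) (0,0) (0,1)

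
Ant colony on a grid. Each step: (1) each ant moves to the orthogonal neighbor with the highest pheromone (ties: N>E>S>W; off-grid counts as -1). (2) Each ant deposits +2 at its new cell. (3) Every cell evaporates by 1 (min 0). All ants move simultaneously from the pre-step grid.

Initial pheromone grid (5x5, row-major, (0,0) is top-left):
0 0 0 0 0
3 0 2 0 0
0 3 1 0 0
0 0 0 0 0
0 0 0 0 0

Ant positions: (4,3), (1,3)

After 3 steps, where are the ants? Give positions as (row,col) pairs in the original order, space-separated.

Step 1: ant0:(4,3)->N->(3,3) | ant1:(1,3)->W->(1,2)
  grid max=3 at (1,2)
Step 2: ant0:(3,3)->N->(2,3) | ant1:(1,2)->N->(0,2)
  grid max=2 at (1,2)
Step 3: ant0:(2,3)->N->(1,3) | ant1:(0,2)->S->(1,2)
  grid max=3 at (1,2)

(1,3) (1,2)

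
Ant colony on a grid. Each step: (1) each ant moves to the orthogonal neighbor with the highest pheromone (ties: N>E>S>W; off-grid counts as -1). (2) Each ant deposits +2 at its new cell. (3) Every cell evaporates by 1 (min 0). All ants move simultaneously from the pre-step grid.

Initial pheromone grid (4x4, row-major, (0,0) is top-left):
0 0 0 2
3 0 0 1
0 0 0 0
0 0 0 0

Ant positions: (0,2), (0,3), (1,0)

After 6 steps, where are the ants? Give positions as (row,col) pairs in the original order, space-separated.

Step 1: ant0:(0,2)->E->(0,3) | ant1:(0,3)->S->(1,3) | ant2:(1,0)->N->(0,0)
  grid max=3 at (0,3)
Step 2: ant0:(0,3)->S->(1,3) | ant1:(1,3)->N->(0,3) | ant2:(0,0)->S->(1,0)
  grid max=4 at (0,3)
Step 3: ant0:(1,3)->N->(0,3) | ant1:(0,3)->S->(1,3) | ant2:(1,0)->N->(0,0)
  grid max=5 at (0,3)
Step 4: ant0:(0,3)->S->(1,3) | ant1:(1,3)->N->(0,3) | ant2:(0,0)->S->(1,0)
  grid max=6 at (0,3)
Step 5: ant0:(1,3)->N->(0,3) | ant1:(0,3)->S->(1,3) | ant2:(1,0)->N->(0,0)
  grid max=7 at (0,3)
Step 6: ant0:(0,3)->S->(1,3) | ant1:(1,3)->N->(0,3) | ant2:(0,0)->S->(1,0)
  grid max=8 at (0,3)

(1,3) (0,3) (1,0)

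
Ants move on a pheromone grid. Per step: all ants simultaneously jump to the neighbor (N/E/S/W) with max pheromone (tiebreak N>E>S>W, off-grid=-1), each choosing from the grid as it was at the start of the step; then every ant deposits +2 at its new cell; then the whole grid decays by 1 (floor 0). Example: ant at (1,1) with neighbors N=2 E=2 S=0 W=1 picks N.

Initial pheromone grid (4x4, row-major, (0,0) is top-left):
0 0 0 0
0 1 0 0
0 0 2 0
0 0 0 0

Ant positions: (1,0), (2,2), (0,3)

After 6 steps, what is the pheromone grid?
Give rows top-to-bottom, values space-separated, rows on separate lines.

After step 1: ants at (1,1),(1,2),(1,3)
  0 0 0 0
  0 2 1 1
  0 0 1 0
  0 0 0 0
After step 2: ants at (1,2),(1,1),(1,2)
  0 0 0 0
  0 3 4 0
  0 0 0 0
  0 0 0 0
After step 3: ants at (1,1),(1,2),(1,1)
  0 0 0 0
  0 6 5 0
  0 0 0 0
  0 0 0 0
After step 4: ants at (1,2),(1,1),(1,2)
  0 0 0 0
  0 7 8 0
  0 0 0 0
  0 0 0 0
After step 5: ants at (1,1),(1,2),(1,1)
  0 0 0 0
  0 10 9 0
  0 0 0 0
  0 0 0 0
After step 6: ants at (1,2),(1,1),(1,2)
  0 0 0 0
  0 11 12 0
  0 0 0 0
  0 0 0 0

0 0 0 0
0 11 12 0
0 0 0 0
0 0 0 0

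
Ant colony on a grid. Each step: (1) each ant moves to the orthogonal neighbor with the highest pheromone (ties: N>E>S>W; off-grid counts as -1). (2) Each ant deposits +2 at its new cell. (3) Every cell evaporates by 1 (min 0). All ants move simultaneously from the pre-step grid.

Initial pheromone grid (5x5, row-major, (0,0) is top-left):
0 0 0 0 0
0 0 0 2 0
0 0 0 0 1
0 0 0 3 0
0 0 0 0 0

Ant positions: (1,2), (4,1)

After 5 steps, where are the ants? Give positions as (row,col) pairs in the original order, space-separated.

Step 1: ant0:(1,2)->E->(1,3) | ant1:(4,1)->N->(3,1)
  grid max=3 at (1,3)
Step 2: ant0:(1,3)->N->(0,3) | ant1:(3,1)->N->(2,1)
  grid max=2 at (1,3)
Step 3: ant0:(0,3)->S->(1,3) | ant1:(2,1)->N->(1,1)
  grid max=3 at (1,3)
Step 4: ant0:(1,3)->N->(0,3) | ant1:(1,1)->N->(0,1)
  grid max=2 at (1,3)
Step 5: ant0:(0,3)->S->(1,3) | ant1:(0,1)->E->(0,2)
  grid max=3 at (1,3)

(1,3) (0,2)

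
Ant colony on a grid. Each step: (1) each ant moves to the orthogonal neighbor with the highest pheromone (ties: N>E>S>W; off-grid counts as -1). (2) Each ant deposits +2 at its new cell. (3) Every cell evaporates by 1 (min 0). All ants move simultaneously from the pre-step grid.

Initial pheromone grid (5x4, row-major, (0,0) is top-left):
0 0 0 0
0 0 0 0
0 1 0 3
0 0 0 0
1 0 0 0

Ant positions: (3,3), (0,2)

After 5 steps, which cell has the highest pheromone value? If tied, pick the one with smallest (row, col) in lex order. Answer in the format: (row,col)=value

Step 1: ant0:(3,3)->N->(2,3) | ant1:(0,2)->E->(0,3)
  grid max=4 at (2,3)
Step 2: ant0:(2,3)->N->(1,3) | ant1:(0,3)->S->(1,3)
  grid max=3 at (1,3)
Step 3: ant0:(1,3)->S->(2,3) | ant1:(1,3)->S->(2,3)
  grid max=6 at (2,3)
Step 4: ant0:(2,3)->N->(1,3) | ant1:(2,3)->N->(1,3)
  grid max=5 at (1,3)
Step 5: ant0:(1,3)->S->(2,3) | ant1:(1,3)->S->(2,3)
  grid max=8 at (2,3)
Final grid:
  0 0 0 0
  0 0 0 4
  0 0 0 8
  0 0 0 0
  0 0 0 0
Max pheromone 8 at (2,3)

Answer: (2,3)=8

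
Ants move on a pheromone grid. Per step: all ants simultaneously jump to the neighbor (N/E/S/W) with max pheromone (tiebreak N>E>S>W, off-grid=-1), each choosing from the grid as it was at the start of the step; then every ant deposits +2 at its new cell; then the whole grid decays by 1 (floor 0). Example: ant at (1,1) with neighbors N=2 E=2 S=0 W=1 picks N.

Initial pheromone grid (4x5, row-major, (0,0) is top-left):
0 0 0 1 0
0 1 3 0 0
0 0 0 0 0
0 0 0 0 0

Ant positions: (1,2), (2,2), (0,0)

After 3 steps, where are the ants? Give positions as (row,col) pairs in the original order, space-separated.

Step 1: ant0:(1,2)->W->(1,1) | ant1:(2,2)->N->(1,2) | ant2:(0,0)->E->(0,1)
  grid max=4 at (1,2)
Step 2: ant0:(1,1)->E->(1,2) | ant1:(1,2)->W->(1,1) | ant2:(0,1)->S->(1,1)
  grid max=5 at (1,1)
Step 3: ant0:(1,2)->W->(1,1) | ant1:(1,1)->E->(1,2) | ant2:(1,1)->E->(1,2)
  grid max=8 at (1,2)

(1,1) (1,2) (1,2)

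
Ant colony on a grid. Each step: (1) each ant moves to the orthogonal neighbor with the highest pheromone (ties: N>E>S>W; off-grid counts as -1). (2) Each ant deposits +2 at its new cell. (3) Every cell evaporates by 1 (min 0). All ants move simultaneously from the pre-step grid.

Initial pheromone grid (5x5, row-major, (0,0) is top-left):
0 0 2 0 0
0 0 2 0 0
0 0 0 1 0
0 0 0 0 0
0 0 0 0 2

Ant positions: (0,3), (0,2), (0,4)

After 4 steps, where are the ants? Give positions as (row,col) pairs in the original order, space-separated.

Step 1: ant0:(0,3)->W->(0,2) | ant1:(0,2)->S->(1,2) | ant2:(0,4)->S->(1,4)
  grid max=3 at (0,2)
Step 2: ant0:(0,2)->S->(1,2) | ant1:(1,2)->N->(0,2) | ant2:(1,4)->N->(0,4)
  grid max=4 at (0,2)
Step 3: ant0:(1,2)->N->(0,2) | ant1:(0,2)->S->(1,2) | ant2:(0,4)->S->(1,4)
  grid max=5 at (0,2)
Step 4: ant0:(0,2)->S->(1,2) | ant1:(1,2)->N->(0,2) | ant2:(1,4)->N->(0,4)
  grid max=6 at (0,2)

(1,2) (0,2) (0,4)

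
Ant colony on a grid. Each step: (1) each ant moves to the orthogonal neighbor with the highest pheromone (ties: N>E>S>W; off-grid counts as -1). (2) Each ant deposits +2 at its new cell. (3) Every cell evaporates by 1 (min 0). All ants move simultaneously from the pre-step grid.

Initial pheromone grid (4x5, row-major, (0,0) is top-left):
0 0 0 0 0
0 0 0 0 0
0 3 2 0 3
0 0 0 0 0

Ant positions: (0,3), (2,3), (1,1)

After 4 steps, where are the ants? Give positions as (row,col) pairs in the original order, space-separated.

Step 1: ant0:(0,3)->E->(0,4) | ant1:(2,3)->E->(2,4) | ant2:(1,1)->S->(2,1)
  grid max=4 at (2,1)
Step 2: ant0:(0,4)->S->(1,4) | ant1:(2,4)->N->(1,4) | ant2:(2,1)->E->(2,2)
  grid max=3 at (1,4)
Step 3: ant0:(1,4)->S->(2,4) | ant1:(1,4)->S->(2,4) | ant2:(2,2)->W->(2,1)
  grid max=6 at (2,4)
Step 4: ant0:(2,4)->N->(1,4) | ant1:(2,4)->N->(1,4) | ant2:(2,1)->E->(2,2)
  grid max=5 at (1,4)

(1,4) (1,4) (2,2)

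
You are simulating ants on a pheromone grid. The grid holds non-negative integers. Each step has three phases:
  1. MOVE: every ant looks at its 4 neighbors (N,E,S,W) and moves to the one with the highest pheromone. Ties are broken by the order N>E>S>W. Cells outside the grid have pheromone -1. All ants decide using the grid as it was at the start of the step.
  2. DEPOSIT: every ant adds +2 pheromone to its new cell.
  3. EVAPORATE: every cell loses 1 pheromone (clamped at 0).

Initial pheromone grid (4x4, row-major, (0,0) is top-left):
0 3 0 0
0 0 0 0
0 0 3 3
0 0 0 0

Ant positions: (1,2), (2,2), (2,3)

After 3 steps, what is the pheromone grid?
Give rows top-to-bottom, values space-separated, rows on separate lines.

After step 1: ants at (2,2),(2,3),(2,2)
  0 2 0 0
  0 0 0 0
  0 0 6 4
  0 0 0 0
After step 2: ants at (2,3),(2,2),(2,3)
  0 1 0 0
  0 0 0 0
  0 0 7 7
  0 0 0 0
After step 3: ants at (2,2),(2,3),(2,2)
  0 0 0 0
  0 0 0 0
  0 0 10 8
  0 0 0 0

0 0 0 0
0 0 0 0
0 0 10 8
0 0 0 0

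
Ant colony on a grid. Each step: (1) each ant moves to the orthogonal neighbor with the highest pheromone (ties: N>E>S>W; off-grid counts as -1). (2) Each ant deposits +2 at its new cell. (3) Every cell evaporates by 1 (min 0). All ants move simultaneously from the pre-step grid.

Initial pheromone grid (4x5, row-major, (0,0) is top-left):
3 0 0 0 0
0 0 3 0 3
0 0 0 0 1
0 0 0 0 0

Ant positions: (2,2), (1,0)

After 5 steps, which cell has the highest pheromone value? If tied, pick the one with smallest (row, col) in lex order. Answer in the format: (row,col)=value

Answer: (0,0)=4

Derivation:
Step 1: ant0:(2,2)->N->(1,2) | ant1:(1,0)->N->(0,0)
  grid max=4 at (0,0)
Step 2: ant0:(1,2)->N->(0,2) | ant1:(0,0)->E->(0,1)
  grid max=3 at (0,0)
Step 3: ant0:(0,2)->S->(1,2) | ant1:(0,1)->W->(0,0)
  grid max=4 at (0,0)
Step 4: ant0:(1,2)->N->(0,2) | ant1:(0,0)->E->(0,1)
  grid max=3 at (0,0)
Step 5: ant0:(0,2)->S->(1,2) | ant1:(0,1)->W->(0,0)
  grid max=4 at (0,0)
Final grid:
  4 0 0 0 0
  0 0 4 0 0
  0 0 0 0 0
  0 0 0 0 0
Max pheromone 4 at (0,0)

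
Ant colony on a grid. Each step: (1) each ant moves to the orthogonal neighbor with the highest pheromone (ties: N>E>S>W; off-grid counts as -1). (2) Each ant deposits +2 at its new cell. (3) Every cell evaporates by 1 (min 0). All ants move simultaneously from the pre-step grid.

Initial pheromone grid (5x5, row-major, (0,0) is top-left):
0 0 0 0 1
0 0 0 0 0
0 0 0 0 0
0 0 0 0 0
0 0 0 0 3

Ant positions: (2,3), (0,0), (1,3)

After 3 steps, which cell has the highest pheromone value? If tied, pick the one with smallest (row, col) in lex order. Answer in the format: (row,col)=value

Step 1: ant0:(2,3)->N->(1,3) | ant1:(0,0)->E->(0,1) | ant2:(1,3)->N->(0,3)
  grid max=2 at (4,4)
Step 2: ant0:(1,3)->N->(0,3) | ant1:(0,1)->E->(0,2) | ant2:(0,3)->S->(1,3)
  grid max=2 at (0,3)
Step 3: ant0:(0,3)->S->(1,3) | ant1:(0,2)->E->(0,3) | ant2:(1,3)->N->(0,3)
  grid max=5 at (0,3)
Final grid:
  0 0 0 5 0
  0 0 0 3 0
  0 0 0 0 0
  0 0 0 0 0
  0 0 0 0 0
Max pheromone 5 at (0,3)

Answer: (0,3)=5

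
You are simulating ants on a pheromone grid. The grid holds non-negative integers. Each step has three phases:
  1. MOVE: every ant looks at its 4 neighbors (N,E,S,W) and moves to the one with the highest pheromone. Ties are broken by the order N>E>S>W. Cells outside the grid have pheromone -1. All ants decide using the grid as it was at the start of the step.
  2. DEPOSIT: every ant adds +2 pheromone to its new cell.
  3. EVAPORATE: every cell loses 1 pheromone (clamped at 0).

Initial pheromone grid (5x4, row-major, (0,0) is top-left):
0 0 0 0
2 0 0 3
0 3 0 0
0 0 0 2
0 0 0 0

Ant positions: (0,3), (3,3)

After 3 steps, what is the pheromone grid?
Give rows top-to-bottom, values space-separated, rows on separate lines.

After step 1: ants at (1,3),(2,3)
  0 0 0 0
  1 0 0 4
  0 2 0 1
  0 0 0 1
  0 0 0 0
After step 2: ants at (2,3),(1,3)
  0 0 0 0
  0 0 0 5
  0 1 0 2
  0 0 0 0
  0 0 0 0
After step 3: ants at (1,3),(2,3)
  0 0 0 0
  0 0 0 6
  0 0 0 3
  0 0 0 0
  0 0 0 0

0 0 0 0
0 0 0 6
0 0 0 3
0 0 0 0
0 0 0 0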